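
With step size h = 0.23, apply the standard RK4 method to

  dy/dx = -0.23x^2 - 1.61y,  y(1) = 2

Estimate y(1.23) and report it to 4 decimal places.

1.3253

RK4: k1 = f(x_n, y_n); k2 = f(x_n + h/2, y_n + (h/2)·k1); k3 = f(x_n + h/2, y_n + (h/2)·k2); k4 = f(x_n + h, y_n + h·k3); y_{n+1} = y_n + (h/6)·(k1 + 2k2 + 2k3 + k4).
x=1.000000, y=2.000000:
  k1 = f(1.000000, 2.000000) = -3.450000
  k2 = f(1.115000, 1.603250) = -2.867174
  k3 = f(1.115000, 1.670275) = -2.975084
  k4 = f(1.230000, 1.315731) = -2.466293
  y ← 2.000000 + (0.23/6)·(k1 + 2k2 + 2k3 + k4) = 1.325302
y(1.23) ≈ 1.3253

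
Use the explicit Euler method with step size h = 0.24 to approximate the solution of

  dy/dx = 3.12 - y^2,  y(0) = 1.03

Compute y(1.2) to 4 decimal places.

Euler: y_{n+1} = y_n + h·f(x_n, y_n).
x=0.000000, y=1.030000: f=2.059100 → y ← 1.030000 + 0.24·2.059100 = 1.524184
x=0.240000, y=1.524184: f=0.796863 → y ← 1.524184 + 0.24·0.796863 = 1.715431
x=0.480000, y=1.715431: f=0.177296 → y ← 1.715431 + 0.24·0.177296 = 1.757982
x=0.720000, y=1.757982: f=0.029499 → y ← 1.757982 + 0.24·0.029499 = 1.765062
x=0.960000, y=1.765062: f=0.004557 → y ← 1.765062 + 0.24·0.004557 = 1.766155
y(1.2) ≈ 1.7662

1.7662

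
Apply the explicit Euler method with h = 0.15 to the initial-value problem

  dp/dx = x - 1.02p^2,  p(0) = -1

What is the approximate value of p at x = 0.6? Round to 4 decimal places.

-1.8665

Euler: p_{n+1} = p_n + h·f(x_n, p_n).
x=0.000000, p=-1.000000: f=-1.020000 → p ← -1.000000 + 0.15·(-1.020000) = -1.153000
x=0.150000, p=-1.153000: f=-1.205997 → p ← -1.153000 + 0.15·(-1.205997) = -1.333900
x=0.300000, p=-1.333900: f=-1.514874 → p ← -1.333900 + 0.15·(-1.514874) = -1.561131
x=0.450000, p=-1.561131: f=-2.035871 → p ← -1.561131 + 0.15·(-2.035871) = -1.866511
p(0.6) ≈ -1.8665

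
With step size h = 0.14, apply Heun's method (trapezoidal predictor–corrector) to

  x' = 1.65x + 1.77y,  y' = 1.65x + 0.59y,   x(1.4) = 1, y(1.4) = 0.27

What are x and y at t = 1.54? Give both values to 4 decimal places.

Heun on (x,y): k1 = f(t_n, state_n); k2 = f(t_n + h, state_n + h·k1); state_{n+1} = state_n + (h/2)·(k1 + k2).
1.400000: (1.000000, 0.270000)
  k1 = (2.127900, 1.809300)
  predictor → (1.297906, 0.523302)
  k2 = (3.067789, 2.450293)
  → (1.363698, 0.568172)
(x(1.54), y(1.54)) ≈ (1.3637, 0.5682)

1.3637, 0.5682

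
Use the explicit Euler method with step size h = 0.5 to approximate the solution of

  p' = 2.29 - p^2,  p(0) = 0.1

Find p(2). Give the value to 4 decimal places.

Euler: p_{n+1} = p_n + h·f(x_n, p_n).
x=0.000000, p=0.100000: f=2.280000 → p ← 0.100000 + 0.5·2.280000 = 1.240000
x=0.500000, p=1.240000: f=0.752400 → p ← 1.240000 + 0.5·0.752400 = 1.616200
x=1.000000, p=1.616200: f=-0.322102 → p ← 1.616200 + 0.5·(-0.322102) = 1.455149
x=1.500000, p=1.455149: f=0.172542 → p ← 1.455149 + 0.5·0.172542 = 1.541420
p(2) ≈ 1.5414

1.5414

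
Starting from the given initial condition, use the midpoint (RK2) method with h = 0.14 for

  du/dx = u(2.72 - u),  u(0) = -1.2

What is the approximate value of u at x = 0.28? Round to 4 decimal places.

-4.3005

Midpoint: k1 = f(x_n, u_n); k2 = f(x_n + h/2, u_n + (h/2)·k1); u_{n+1} = u_n + h·k2.
x=0.000000, u=-1.200000:
  k1 = f(0.000000, -1.200000) = -4.704000
  k2 = f(0.070000, -1.529280) = -6.498339
  u ← -1.200000 + 0.14·(-6.498339) = -2.109767
x=0.140000, u=-2.109767:
  k1 = f(0.140000, -2.109767) = -10.189686
  k2 = f(0.210000, -2.823045) = -15.648269
  u ← -2.109767 + 0.14·(-15.648269) = -4.300525
u(0.28) ≈ -4.3005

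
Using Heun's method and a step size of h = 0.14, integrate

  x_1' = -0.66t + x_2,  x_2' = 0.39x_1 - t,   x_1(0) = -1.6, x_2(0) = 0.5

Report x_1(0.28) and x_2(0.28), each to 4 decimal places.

Heun on (x_1,x_2): k1 = f(t_n, state_n); k2 = f(t_n + h, state_n + h·k1); state_{n+1} = state_n + (h/2)·(k1 + k2).
0.000000: (-1.600000, 0.500000)
  k1 = (0.500000, -0.624000)
  predictor → (-1.530000, 0.412640)
  k2 = (0.320240, -0.736700)
  → (-1.542583, 0.404751)
0.140000: (-1.542583, 0.404751)
  k1 = (0.312351, -0.741607)
  predictor → (-1.498854, 0.300926)
  k2 = (0.116126, -0.864553)
  → (-1.512590, 0.292320)
(x_1(0.28), x_2(0.28)) ≈ (-1.5126, 0.2923)

-1.5126, 0.2923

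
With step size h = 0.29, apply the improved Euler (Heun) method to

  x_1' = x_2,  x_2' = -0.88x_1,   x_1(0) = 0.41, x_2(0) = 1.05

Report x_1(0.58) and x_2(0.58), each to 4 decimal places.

Heun on (x_1,x_2): k1 = f(t_n, state_n); k2 = f(t_n + h, state_n + h·k1); state_{n+1} = state_n + (h/2)·(k1 + k2).
0.000000: (0.410000, 1.050000)
  k1 = (1.050000, -0.360800)
  predictor → (0.714500, 0.945368)
  k2 = (0.945368, -0.628760)
  → (0.699328, 0.906514)
0.290000: (0.699328, 0.906514)
  k1 = (0.906514, -0.615409)
  predictor → (0.962217, 0.728045)
  k2 = (0.728045, -0.846751)
  → (0.936339, 0.694501)
(x_1(0.58), x_2(0.58)) ≈ (0.9363, 0.6945)

0.9363, 0.6945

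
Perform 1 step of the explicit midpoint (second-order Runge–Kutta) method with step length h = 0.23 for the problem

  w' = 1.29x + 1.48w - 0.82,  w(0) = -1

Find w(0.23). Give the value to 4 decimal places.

Midpoint: k1 = f(x_n, w_n); k2 = f(x_n + h/2, w_n + (h/2)·k1); w_{n+1} = w_n + h·k2.
x=0.000000, w=-1.000000:
  k1 = f(0.000000, -1.000000) = -2.300000
  k2 = f(0.115000, -1.264500) = -2.543110
  w ← -1.000000 + 0.23·(-2.543110) = -1.584915
w(0.23) ≈ -1.5849

-1.5849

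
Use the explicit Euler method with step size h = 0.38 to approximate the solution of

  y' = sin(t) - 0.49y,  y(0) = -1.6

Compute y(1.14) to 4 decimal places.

Euler: y_{n+1} = y_n + h·f(t_n, y_n).
t=0.000000, y=-1.600000: f=0.784000 → y ← -1.600000 + 0.38·0.784000 = -1.302080
t=0.380000, y=-1.302080: f=1.008940 → y ← -1.302080 + 0.38·1.008940 = -0.918683
t=0.760000, y=-0.918683: f=1.139076 → y ← -0.918683 + 0.38·1.139076 = -0.485834
y(1.14) ≈ -0.4858

-0.4858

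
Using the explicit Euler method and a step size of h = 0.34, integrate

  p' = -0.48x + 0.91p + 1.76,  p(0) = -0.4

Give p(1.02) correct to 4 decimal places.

1.3263

Euler: p_{n+1} = p_n + h·f(x_n, p_n).
x=0.000000, p=-0.400000: f=1.396000 → p ← -0.400000 + 0.34·1.396000 = 0.074640
x=0.340000, p=0.074640: f=1.664722 → p ← 0.074640 + 0.34·1.664722 = 0.640646
x=0.680000, p=0.640646: f=2.016588 → p ← 0.640646 + 0.34·2.016588 = 1.326285
p(1.02) ≈ 1.3263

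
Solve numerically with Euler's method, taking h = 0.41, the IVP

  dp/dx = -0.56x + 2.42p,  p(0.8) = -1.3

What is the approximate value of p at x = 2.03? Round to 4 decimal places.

Euler: p_{n+1} = p_n + h·f(x_n, p_n).
x=0.800000, p=-1.300000: f=-3.594000 → p ← -1.300000 + 0.41·(-3.594000) = -2.773540
x=1.210000, p=-2.773540: f=-7.389567 → p ← -2.773540 + 0.41·(-7.389567) = -5.803262
x=1.620000, p=-5.803262: f=-14.951095 → p ← -5.803262 + 0.41·(-14.951095) = -11.933211
p(2.03) ≈ -11.9332

-11.9332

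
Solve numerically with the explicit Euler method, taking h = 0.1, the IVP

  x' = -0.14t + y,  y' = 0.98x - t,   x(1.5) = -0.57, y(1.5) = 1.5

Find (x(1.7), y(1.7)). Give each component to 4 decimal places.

Euler on (x,y): x_{n+1} = x_n + h·x', y_{n+1} = y_n + h·y'.
1.500000: (-0.570000, 1.500000); f=(1.290000, -2.058600) → (-0.441000, 1.294140)
1.600000: (-0.441000, 1.294140); f=(1.070140, -2.032180) → (-0.333986, 1.090922)
(x(1.7), y(1.7)) ≈ (-0.3340, 1.0909)

-0.3340, 1.0909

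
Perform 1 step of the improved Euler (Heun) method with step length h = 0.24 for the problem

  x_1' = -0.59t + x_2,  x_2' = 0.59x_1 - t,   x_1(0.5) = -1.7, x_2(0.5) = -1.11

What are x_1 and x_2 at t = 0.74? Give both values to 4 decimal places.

Heun on (x_1,x_2): k1 = f(t_n, state_n); k2 = f(t_n + h, state_n + h·k1); state_{n+1} = state_n + (h/2)·(k1 + k2).
0.500000: (-1.700000, -1.110000)
  k1 = (-1.405000, -1.503000)
  predictor → (-2.037200, -1.470720)
  k2 = (-1.907320, -1.941948)
  → (-2.097478, -1.523394)
(x_1(0.74), x_2(0.74)) ≈ (-2.0975, -1.5234)

-2.0975, -1.5234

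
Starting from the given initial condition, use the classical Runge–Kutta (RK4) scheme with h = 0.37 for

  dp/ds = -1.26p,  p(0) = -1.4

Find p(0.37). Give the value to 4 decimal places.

-0.8786

RK4: k1 = f(s_n, p_n); k2 = f(s_n + h/2, p_n + (h/2)·k1); k3 = f(s_n + h/2, p_n + (h/2)·k2); k4 = f(s_n + h, p_n + h·k3); p_{n+1} = p_n + (h/6)·(k1 + 2k2 + 2k3 + k4).
s=0.000000, p=-1.400000:
  k1 = f(0.000000, -1.400000) = 1.764000
  k2 = f(0.185000, -1.073660) = 1.352812
  k3 = f(0.185000, -1.149730) = 1.448660
  k4 = f(0.370000, -0.863996) = 1.088635
  p ← -1.400000 + (0.37/6)·(k1 + 2k2 + 2k3 + k4) = -0.878573
p(0.37) ≈ -0.8786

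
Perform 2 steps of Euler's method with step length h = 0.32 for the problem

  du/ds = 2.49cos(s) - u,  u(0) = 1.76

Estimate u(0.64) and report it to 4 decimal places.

2.1120

Euler: u_{n+1} = u_n + h·f(s_n, u_n).
s=0.000000, u=1.760000: f=0.730000 → u ← 1.760000 + 0.32·0.730000 = 1.993600
s=0.320000, u=1.993600: f=0.369996 → u ← 1.993600 + 0.32·0.369996 = 2.111999
u(0.64) ≈ 2.1120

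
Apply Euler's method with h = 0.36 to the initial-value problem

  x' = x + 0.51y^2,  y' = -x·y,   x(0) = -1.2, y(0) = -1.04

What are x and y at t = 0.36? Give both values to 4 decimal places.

Euler on (x,y): x_{n+1} = x_n + h·x', y_{n+1} = y_n + h·y'.
0.000000: (-1.200000, -1.040000); f=(-0.648384, -1.248000) → (-1.433418, -1.489280)
(x(0.36), y(0.36)) ≈ (-1.4334, -1.4893)

-1.4334, -1.4893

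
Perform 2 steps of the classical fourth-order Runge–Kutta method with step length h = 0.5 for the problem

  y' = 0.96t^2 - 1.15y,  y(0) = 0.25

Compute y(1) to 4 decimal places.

0.3256

RK4: k1 = f(t_n, y_n); k2 = f(t_n + h/2, y_n + (h/2)·k1); k3 = f(t_n + h/2, y_n + (h/2)·k2); k4 = f(t_n + h, y_n + h·k3); y_{n+1} = y_n + (h/6)·(k1 + 2k2 + 2k3 + k4).
t=0.000000, y=0.250000:
  k1 = f(0.000000, 0.250000) = -0.287500
  k2 = f(0.250000, 0.178125) = -0.144844
  k3 = f(0.250000, 0.213789) = -0.185857
  k4 = f(0.500000, 0.157071) = 0.059368
  y ← 0.250000 + (0.5/6)·(k1 + 2k2 + 2k3 + k4) = 0.175872
t=0.500000, y=0.175872:
  k1 = f(0.500000, 0.175872) = 0.037747
  k2 = f(0.750000, 0.185309) = 0.326895
  k3 = f(0.750000, 0.257596) = 0.243765
  k4 = f(1.000000, 0.297755) = 0.617582
  y ← 0.175872 + (0.5/6)·(k1 + 2k2 + 2k3 + k4) = 0.325593
y(1) ≈ 0.3256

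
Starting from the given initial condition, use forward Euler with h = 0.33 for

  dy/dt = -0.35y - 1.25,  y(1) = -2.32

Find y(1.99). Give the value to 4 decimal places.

-2.7055

Euler: y_{n+1} = y_n + h·f(t_n, y_n).
t=1.000000, y=-2.320000: f=-0.438000 → y ← -2.320000 + 0.33·(-0.438000) = -2.464540
t=1.330000, y=-2.464540: f=-0.387411 → y ← -2.464540 + 0.33·(-0.387411) = -2.592386
t=1.660000, y=-2.592386: f=-0.342665 → y ← -2.592386 + 0.33·(-0.342665) = -2.705465
y(1.99) ≈ -2.7055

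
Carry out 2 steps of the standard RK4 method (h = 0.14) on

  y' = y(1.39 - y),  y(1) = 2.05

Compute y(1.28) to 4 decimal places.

RK4: k1 = f(x_n, y_n); k2 = f(x_n + h/2, y_n + (h/2)·k1); k3 = f(x_n + h/2, y_n + (h/2)·k2); k4 = f(x_n + h, y_n + h·k3); y_{n+1} = y_n + (h/6)·(k1 + 2k2 + 2k3 + k4).
x=1.000000, y=2.050000:
  k1 = f(1.000000, 2.050000) = -1.353000
  k2 = f(1.070000, 1.955290) = -1.105306
  k3 = f(1.070000, 1.972629) = -1.149310
  k4 = f(1.140000, 1.889097) = -0.942842
  y ← 2.050000 + (0.14/6)·(k1 + 2k2 + 2k3 + k4) = 1.891215
x=1.140000, y=1.891215:
  k1 = f(1.140000, 1.891215) = -0.947905
  k2 = f(1.210000, 1.824862) = -0.793562
  k3 = f(1.210000, 1.835666) = -0.818093
  k4 = f(1.280000, 1.776682) = -0.687011
  y ← 1.891215 + (0.14/6)·(k1 + 2k2 + 2k3 + k4) = 1.777856
y(1.28) ≈ 1.7779

1.7779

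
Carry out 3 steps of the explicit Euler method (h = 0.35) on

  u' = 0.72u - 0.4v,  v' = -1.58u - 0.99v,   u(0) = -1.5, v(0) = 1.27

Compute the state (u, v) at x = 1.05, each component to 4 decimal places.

-3.8243, 3.0034

Euler on (u,v): u_{n+1} = u_n + h·u', v_{n+1} = v_n + h·v'.
0.000000: (-1.500000, 1.270000); f=(-1.588000, 1.112700) → (-2.055800, 1.659445)
0.350000: (-2.055800, 1.659445); f=(-2.143954, 1.605313) → (-2.806184, 2.221305)
0.700000: (-2.806184, 2.221305); f=(-2.908974, 2.234679) → (-3.824325, 3.003442)
(u(1.05), v(1.05)) ≈ (-3.8243, 3.0034)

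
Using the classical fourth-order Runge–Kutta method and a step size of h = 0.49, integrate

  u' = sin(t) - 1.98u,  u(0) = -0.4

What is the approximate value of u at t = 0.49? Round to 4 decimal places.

-0.0655

RK4: k1 = f(t_n, u_n); k2 = f(t_n + h/2, u_n + (h/2)·k1); k3 = f(t_n + h/2, u_n + (h/2)·k2); k4 = f(t_n + h, u_n + h·k3); u_{n+1} = u_n + (h/6)·(k1 + 2k2 + 2k3 + k4).
t=0.000000, u=-0.400000:
  k1 = f(0.000000, -0.400000) = 0.792000
  k2 = f(0.245000, -0.205960) = 0.650357
  k3 = f(0.245000, -0.240663) = 0.719068
  k4 = f(0.490000, -0.047657) = 0.564986
  u ← -0.400000 + (0.49/6)·(k1 + 2k2 + 2k3 + k4) = -0.065507
u(0.49) ≈ -0.0655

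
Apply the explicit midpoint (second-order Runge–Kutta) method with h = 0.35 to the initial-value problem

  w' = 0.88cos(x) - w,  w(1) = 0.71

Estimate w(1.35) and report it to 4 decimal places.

0.5946

Midpoint: k1 = f(x_n, w_n); k2 = f(x_n + h/2, w_n + (h/2)·k1); w_{n+1} = w_n + h·k2.
x=1.000000, w=0.710000:
  k1 = f(1.000000, 0.710000) = -0.234534
  k2 = f(1.175000, 0.668957) = -0.329679
  w ← 0.710000 + 0.35·(-0.329679) = 0.594612
w(1.35) ≈ 0.5946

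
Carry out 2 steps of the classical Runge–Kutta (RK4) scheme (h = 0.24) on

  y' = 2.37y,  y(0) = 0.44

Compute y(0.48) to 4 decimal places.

RK4: k1 = f(x_n, y_n); k2 = f(x_n + h/2, y_n + (h/2)·k1); k3 = f(x_n + h/2, y_n + (h/2)·k2); k4 = f(x_n + h, y_n + h·k3); y_{n+1} = y_n + (h/6)·(k1 + 2k2 + 2k3 + k4).
x=0.000000, y=0.440000:
  k1 = f(0.000000, 0.440000) = 1.042800
  k2 = f(0.120000, 0.565136) = 1.339372
  k3 = f(0.120000, 0.600725) = 1.423717
  k4 = f(0.240000, 0.781692) = 1.852611
  y ← 0.440000 + (0.24/6)·(k1 + 2k2 + 2k3 + k4) = 0.776864
x=0.240000, y=0.776864:
  k1 = f(0.240000, 0.776864) = 1.841167
  k2 = f(0.360000, 0.997804) = 2.364795
  k3 = f(0.360000, 1.060639) = 2.513714
  k4 = f(0.480000, 1.380155) = 3.270967
  y ← 0.776864 + (0.24/6)·(k1 + 2k2 + 2k3 + k4) = 1.371630
y(0.48) ≈ 1.3716

1.3716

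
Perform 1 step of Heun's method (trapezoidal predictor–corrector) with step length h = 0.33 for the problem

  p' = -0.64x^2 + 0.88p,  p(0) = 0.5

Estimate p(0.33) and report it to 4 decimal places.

0.6548

Heun: k1 = f(x_n, p_n); k2 = f(x_n + h, p_n + h·k1); p_{n+1} = p_n + (h/2)·(k1 + k2).
x=0.000000, p=0.500000:
  k1 = f(0.000000, 0.500000) = 0.440000
  k2 = f(0.330000, 0.645200) = 0.498080
  p ← 0.500000 + (0.33/2)·(0.440000 + 0.498080) = 0.654783
p(0.33) ≈ 0.6548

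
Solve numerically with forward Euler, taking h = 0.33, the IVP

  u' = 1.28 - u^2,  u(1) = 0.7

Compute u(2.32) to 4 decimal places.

1.1277

Euler: u_{n+1} = u_n + h·f(x_n, u_n).
x=1.000000, u=0.700000: f=0.790000 → u ← 0.700000 + 0.33·0.790000 = 0.960700
x=1.330000, u=0.960700: f=0.357056 → u ← 0.960700 + 0.33·0.357056 = 1.078528
x=1.660000, u=1.078528: f=0.116777 → u ← 1.078528 + 0.33·0.116777 = 1.117065
x=1.990000, u=1.117065: f=0.032167 → u ← 1.117065 + 0.33·0.032167 = 1.127680
u(2.32) ≈ 1.1277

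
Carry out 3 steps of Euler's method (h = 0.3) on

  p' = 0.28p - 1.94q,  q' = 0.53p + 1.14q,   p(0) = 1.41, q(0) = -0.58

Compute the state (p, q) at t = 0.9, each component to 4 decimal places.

Euler on (p,q): p_{n+1} = p_n + h·p', q_{n+1} = q_n + h·q'.
0.000000: (1.410000, -0.580000); f=(1.520000, 0.086100) → (1.866000, -0.554170)
0.300000: (1.866000, -0.554170); f=(1.597570, 0.357226) → (2.345271, -0.447002)
0.600000: (2.345271, -0.447002); f=(1.523860, 0.733411) → (2.802429, -0.226979)
(p(0.9), q(0.9)) ≈ (2.8024, -0.2270)

2.8024, -0.2270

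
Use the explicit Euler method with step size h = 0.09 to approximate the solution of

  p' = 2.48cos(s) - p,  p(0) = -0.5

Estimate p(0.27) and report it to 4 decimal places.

Euler: p_{n+1} = p_n + h·f(s_n, p_n).
s=0.000000, p=-0.500000: f=2.980000 → p ← -0.500000 + 0.09·2.980000 = -0.231800
s=0.090000, p=-0.231800: f=2.701763 → p ← -0.231800 + 0.09·2.701763 = 0.011359
s=0.180000, p=0.011359: f=2.428574 → p ← 0.011359 + 0.09·2.428574 = 0.229930
p(0.27) ≈ 0.2299

0.2299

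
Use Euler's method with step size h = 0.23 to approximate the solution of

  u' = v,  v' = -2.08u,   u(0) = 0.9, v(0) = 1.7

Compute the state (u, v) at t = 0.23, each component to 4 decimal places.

Euler on (u,v): u_{n+1} = u_n + h·u', v_{n+1} = v_n + h·v'.
0.000000: (0.900000, 1.700000); f=(1.700000, -1.872000) → (1.291000, 1.269440)
(u(0.23), v(0.23)) ≈ (1.2910, 1.2694)

1.2910, 1.2694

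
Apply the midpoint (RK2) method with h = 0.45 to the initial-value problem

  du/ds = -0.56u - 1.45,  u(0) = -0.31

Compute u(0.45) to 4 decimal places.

Midpoint: k1 = f(s_n, u_n); k2 = f(s_n + h/2, u_n + (h/2)·k1); u_{n+1} = u_n + h·k2.
s=0.000000, u=-0.310000:
  k1 = f(0.000000, -0.310000) = -1.276400
  k2 = f(0.225000, -0.597190) = -1.115574
  u ← -0.310000 + 0.45·(-1.115574) = -0.812008
u(0.45) ≈ -0.8120

-0.8120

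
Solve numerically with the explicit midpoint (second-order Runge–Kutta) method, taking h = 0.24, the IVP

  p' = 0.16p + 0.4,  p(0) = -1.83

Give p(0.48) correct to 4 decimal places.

-1.7765

Midpoint: k1 = f(x_n, p_n); k2 = f(x_n + h/2, p_n + (h/2)·k1); p_{n+1} = p_n + h·k2.
x=0.000000, p=-1.830000:
  k1 = f(0.000000, -1.830000) = 0.107200
  k2 = f(0.120000, -1.817136) = 0.109258
  p ← -1.830000 + 0.24·0.109258 = -1.803778
x=0.240000, p=-1.803778:
  k1 = f(0.240000, -1.803778) = 0.111396
  k2 = f(0.360000, -1.790411) = 0.113534
  p ← -1.803778 + 0.24·0.113534 = -1.776530
p(0.48) ≈ -1.7765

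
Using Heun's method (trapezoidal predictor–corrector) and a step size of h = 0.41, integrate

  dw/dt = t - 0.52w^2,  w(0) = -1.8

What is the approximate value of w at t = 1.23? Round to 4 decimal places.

-18.6319

Heun: k1 = f(t_n, w_n); k2 = f(t_n + h, w_n + h·k1); w_{n+1} = w_n + (h/2)·(k1 + k2).
t=0.000000, w=-1.800000:
  k1 = f(0.000000, -1.800000) = -1.684800
  k2 = f(0.410000, -2.490768) = -2.816041
  w ← -1.800000 + (0.41/2)·(-1.684800 + (-2.816041)) = -2.722672
t=0.410000, w=-2.722672:
  k1 = f(0.410000, -2.722672) = -3.444731
  k2 = f(0.820000, -4.135012) = -8.071130
  w ← -2.722672 + (0.41/2)·(-3.444731 + (-8.071130)) = -5.083424
t=0.820000, w=-5.083424:
  k1 = f(0.820000, -5.083424) = -12.617424
  k2 = f(1.230000, -10.256568) = -53.472536
  w ← -5.083424 + (0.41/2)·(-12.617424 + (-53.472536)) = -18.631866
w(1.23) ≈ -18.6319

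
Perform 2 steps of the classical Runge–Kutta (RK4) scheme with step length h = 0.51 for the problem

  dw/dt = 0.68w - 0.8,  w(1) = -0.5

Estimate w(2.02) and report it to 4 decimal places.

-2.1778

RK4: k1 = f(t_n, w_n); k2 = f(t_n + h/2, w_n + (h/2)·k1); k3 = f(t_n + h/2, w_n + (h/2)·k2); k4 = f(t_n + h, w_n + h·k3); w_{n+1} = w_n + (h/6)·(k1 + 2k2 + 2k3 + k4).
t=1.000000, w=-0.500000:
  k1 = f(1.000000, -0.500000) = -1.140000
  k2 = f(1.255000, -0.790700) = -1.337676
  k3 = f(1.255000, -0.841107) = -1.371953
  k4 = f(1.510000, -1.199696) = -1.615793
  w ← -0.500000 + (0.51/6)·(k1 + 2k2 + 2k3 + k4) = -1.194879
t=1.510000, w=-1.194879:
  k1 = f(1.510000, -1.194879) = -1.612518
  k2 = f(1.765000, -1.606071) = -1.892129
  k3 = f(1.765000, -1.677372) = -1.940613
  k4 = f(2.020000, -2.184592) = -2.285523
  w ← -1.194879 + (0.51/6)·(k1 + 2k2 + 2k3 + k4) = -2.177779
w(2.02) ≈ -2.1778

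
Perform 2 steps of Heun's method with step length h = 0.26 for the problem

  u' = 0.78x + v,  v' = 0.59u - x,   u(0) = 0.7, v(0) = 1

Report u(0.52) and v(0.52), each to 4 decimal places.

1.3749, 1.1714

Heun on (u,v): k1 = f(x_n, state_n); k2 = f(x_n + h, state_n + h·k1); state_{n+1} = state_n + (h/2)·(k1 + k2).
0.000000: (0.700000, 1.000000)
  k1 = (1.000000, 0.413000)
  predictor → (0.960000, 1.107380)
  k2 = (1.310180, 0.306400)
  → (1.000323, 1.093522)
0.260000: (1.000323, 1.093522)
  k1 = (1.296322, 0.330191)
  predictor → (1.337367, 1.179372)
  k2 = (1.584972, 0.269047)
  → (1.374892, 1.171423)
(u(0.52), v(0.52)) ≈ (1.3749, 1.1714)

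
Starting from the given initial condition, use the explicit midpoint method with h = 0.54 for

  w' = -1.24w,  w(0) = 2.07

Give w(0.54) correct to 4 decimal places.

1.1480

Midpoint: k1 = f(x_n, w_n); k2 = f(x_n + h/2, w_n + (h/2)·k1); w_{n+1} = w_n + h·k2.
x=0.000000, w=2.070000:
  k1 = f(0.000000, 2.070000) = -2.566800
  k2 = f(0.270000, 1.376964) = -1.707435
  w ← 2.070000 + 0.54·(-1.707435) = 1.147985
w(0.54) ≈ 1.1480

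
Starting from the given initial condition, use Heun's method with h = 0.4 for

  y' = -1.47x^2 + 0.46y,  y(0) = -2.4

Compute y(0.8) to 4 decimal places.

-3.7617

Heun: k1 = f(x_n, y_n); k2 = f(x_n + h, y_n + h·k1); y_{n+1} = y_n + (h/2)·(k1 + k2).
x=0.000000, y=-2.400000:
  k1 = f(0.000000, -2.400000) = -1.104000
  k2 = f(0.400000, -2.841600) = -1.542336
  y ← -2.400000 + (0.4/2)·(-1.104000 + (-1.542336)) = -2.929267
x=0.400000, y=-2.929267:
  k1 = f(0.400000, -2.929267) = -1.582663
  k2 = f(0.800000, -3.562332) = -2.579473
  y ← -2.929267 + (0.4/2)·(-1.582663 + (-2.579473)) = -3.761694
y(0.8) ≈ -3.7617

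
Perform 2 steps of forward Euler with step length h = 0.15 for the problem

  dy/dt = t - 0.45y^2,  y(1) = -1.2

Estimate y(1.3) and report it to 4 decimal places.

Euler: y_{n+1} = y_n + h·f(t_n, y_n).
t=1.000000, y=-1.200000: f=0.352000 → y ← -1.200000 + 0.15·0.352000 = -1.147200
t=1.150000, y=-1.147200: f=0.557769 → y ← -1.147200 + 0.15·0.557769 = -1.063535
y(1.3) ≈ -1.0635

-1.0635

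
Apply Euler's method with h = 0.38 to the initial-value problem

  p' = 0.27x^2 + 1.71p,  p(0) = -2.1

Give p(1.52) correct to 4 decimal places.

-15.2862

Euler: p_{n+1} = p_n + h·f(x_n, p_n).
x=0.000000, p=-2.100000: f=-3.591000 → p ← -2.100000 + 0.38·(-3.591000) = -3.464580
x=0.380000, p=-3.464580: f=-5.885444 → p ← -3.464580 + 0.38·(-5.885444) = -5.701049
x=0.760000, p=-5.701049: f=-9.592841 → p ← -5.701049 + 0.38·(-9.592841) = -9.346328
x=1.140000, p=-9.346328: f=-15.631329 → p ← -9.346328 + 0.38·(-15.631329) = -15.286233
p(1.52) ≈ -15.2862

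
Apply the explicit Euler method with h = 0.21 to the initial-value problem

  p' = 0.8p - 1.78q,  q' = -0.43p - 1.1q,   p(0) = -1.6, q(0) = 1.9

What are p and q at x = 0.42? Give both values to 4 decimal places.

Euler on (p,q): p_{n+1} = p_n + h·p', q_{n+1} = q_n + h·q'.
0.000000: (-1.600000, 1.900000); f=(-4.662000, -1.402000) → (-2.579020, 1.605580)
0.210000: (-2.579020, 1.605580); f=(-4.921148, -0.657159) → (-3.612461, 1.467577)
(p(0.42), q(0.42)) ≈ (-3.6125, 1.4676)

-3.6125, 1.4676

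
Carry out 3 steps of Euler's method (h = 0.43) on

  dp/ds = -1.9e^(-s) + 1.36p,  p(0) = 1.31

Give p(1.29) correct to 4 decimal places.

Euler: p_{n+1} = p_n + h·f(s_n, p_n).
s=0.000000, p=1.310000: f=-0.118400 → p ← 1.310000 + 0.43·(-0.118400) = 1.259088
s=0.430000, p=1.259088: f=0.476392 → p ← 1.259088 + 0.43·0.476392 = 1.463937
s=0.860000, p=1.463937: f=1.186946 → p ← 1.463937 + 0.43·1.186946 = 1.974324
p(1.29) ≈ 1.9743

1.9743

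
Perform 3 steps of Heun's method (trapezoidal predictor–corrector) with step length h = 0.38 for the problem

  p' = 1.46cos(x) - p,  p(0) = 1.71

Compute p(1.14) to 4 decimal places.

1.2632

Heun: k1 = f(x_n, p_n); k2 = f(x_n + h, p_n + h·k1); p_{n+1} = p_n + (h/2)·(k1 + k2).
x=0.000000, p=1.710000:
  k1 = f(0.000000, 1.710000) = -0.250000
  k2 = f(0.380000, 1.615000) = -0.259150
  p ← 1.710000 + (0.38/2)·(-0.250000 + (-0.259150)) = 1.613262
x=0.380000, p=1.613262:
  k1 = f(0.380000, 1.613262) = -0.257411
  k2 = f(0.760000, 1.515445) = -0.457185
  p ← 1.613262 + (0.38/2)·(-0.257411 + (-0.457185)) = 1.477488
x=0.760000, p=1.477488:
  k1 = f(0.760000, 1.477488) = -0.419228
  k2 = f(1.140000, 1.318182) = -0.708494
  p ← 1.477488 + (0.38/2)·(-0.419228 + (-0.708494)) = 1.263221
p(1.14) ≈ 1.2632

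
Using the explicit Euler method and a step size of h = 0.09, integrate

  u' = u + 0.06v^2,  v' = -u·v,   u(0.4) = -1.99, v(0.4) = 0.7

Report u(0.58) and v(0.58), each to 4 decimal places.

-2.3578, 0.9863

Euler on (u,v): u_{n+1} = u_n + h·u', v_{n+1} = v_n + h·v'.
0.400000: (-1.990000, 0.700000); f=(-1.960600, 1.393000) → (-2.166454, 0.825370)
0.490000: (-2.166454, 0.825370); f=(-2.125580, 1.788126) → (-2.357756, 0.986301)
(u(0.58), v(0.58)) ≈ (-2.3578, 0.9863)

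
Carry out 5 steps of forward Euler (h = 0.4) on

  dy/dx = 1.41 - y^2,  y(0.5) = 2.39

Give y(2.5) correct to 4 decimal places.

Euler: y_{n+1} = y_n + h·f(x_n, y_n).
x=0.500000, y=2.390000: f=-4.302100 → y ← 2.390000 + 0.4·(-4.302100) = 0.669160
x=0.900000, y=0.669160: f=0.962225 → y ← 0.669160 + 0.4·0.962225 = 1.054050
x=1.300000, y=1.054050: f=0.298979 → y ← 1.054050 + 0.4·0.298979 = 1.173641
x=1.700000, y=1.173641: f=0.032566 → y ← 1.173641 + 0.4·0.032566 = 1.186668
x=2.100000, y=1.186668: f=0.001820 → y ← 1.186668 + 0.4·0.001820 = 1.187396
y(2.5) ≈ 1.1874

1.1874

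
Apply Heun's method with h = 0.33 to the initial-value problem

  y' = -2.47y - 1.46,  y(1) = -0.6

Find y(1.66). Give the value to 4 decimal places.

Heun: k1 = f(t_n, y_n); k2 = f(t_n + h, y_n + h·k1); y_{n+1} = y_n + (h/2)·(k1 + k2).
t=1.000000, y=-0.600000:
  k1 = f(1.000000, -0.600000) = 0.022000
  k2 = f(1.330000, -0.592740) = 0.004068
  y ← -0.600000 + (0.33/2)·(0.022000 + 0.004068) = -0.595699
t=1.330000, y=-0.595699:
  k1 = f(1.330000, -0.595699) = 0.011376
  k2 = f(1.660000, -0.591945) = 0.002103
  y ← -0.595699 + (0.33/2)·(0.011376 + 0.002103) = -0.593475
y(1.66) ≈ -0.5935

-0.5935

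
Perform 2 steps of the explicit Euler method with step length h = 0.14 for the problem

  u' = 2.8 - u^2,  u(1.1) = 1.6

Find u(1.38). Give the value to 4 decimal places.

Euler: u_{n+1} = u_n + h·f(t_n, u_n).
t=1.100000, u=1.600000: f=0.240000 → u ← 1.600000 + 0.14·0.240000 = 1.633600
t=1.240000, u=1.633600: f=0.131351 → u ← 1.633600 + 0.14·0.131351 = 1.651989
u(1.38) ≈ 1.6520

1.6520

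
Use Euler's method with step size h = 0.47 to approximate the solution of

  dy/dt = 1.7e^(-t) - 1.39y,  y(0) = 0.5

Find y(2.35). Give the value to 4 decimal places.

Euler: y_{n+1} = y_n + h·f(t_n, y_n).
t=0.000000, y=0.500000: f=1.005000 → y ← 0.500000 + 0.47·1.005000 = 0.972350
t=0.470000, y=0.972350: f=-0.289063 → y ← 0.972350 + 0.47·(-0.289063) = 0.836491
t=0.940000, y=0.836491: f=-0.498655 → y ← 0.836491 + 0.47·(-0.498655) = 0.602123
t=1.410000, y=0.602123: f=-0.421907 → y ← 0.602123 + 0.47·(-0.421907) = 0.403826
t=1.880000, y=0.403826: f=-0.301916 → y ← 0.403826 + 0.47·(-0.301916) = 0.261926
y(2.35) ≈ 0.2619

0.2619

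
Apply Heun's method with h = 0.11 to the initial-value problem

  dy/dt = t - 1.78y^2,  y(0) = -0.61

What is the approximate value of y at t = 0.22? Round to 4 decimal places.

Heun: k1 = f(t_n, y_n); k2 = f(t_n + h, y_n + h·k1); y_{n+1} = y_n + (h/2)·(k1 + k2).
t=0.000000, y=-0.610000:
  k1 = f(0.000000, -0.610000) = -0.662338
  k2 = f(0.110000, -0.682857) = -0.720003
  y ← -0.610000 + (0.11/2)·(-0.662338 + (-0.720003)) = -0.686029
t=0.110000, y=-0.686029:
  k1 = f(0.110000, -0.686029) = -0.727731
  k2 = f(0.220000, -0.766079) = -0.824642
  y ← -0.686029 + (0.11/2)·(-0.727731 + (-0.824642)) = -0.771409
y(0.22) ≈ -0.7714

-0.7714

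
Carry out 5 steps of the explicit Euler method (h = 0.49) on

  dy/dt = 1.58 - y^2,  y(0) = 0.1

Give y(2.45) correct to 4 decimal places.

Euler: y_{n+1} = y_n + h·f(t_n, y_n).
t=0.000000, y=0.100000: f=1.570000 → y ← 0.100000 + 0.49·1.570000 = 0.869300
t=0.490000, y=0.869300: f=0.824318 → y ← 0.869300 + 0.49·0.824318 = 1.273216
t=0.980000, y=1.273216: f=-0.041078 → y ← 1.273216 + 0.49·(-0.041078) = 1.253087
t=1.470000, y=1.253087: f=0.009772 → y ← 1.253087 + 0.49·0.009772 = 1.257876
t=1.960000, y=1.257876: f=-0.002251 → y ← 1.257876 + 0.49·(-0.002251) = 1.256773
y(2.45) ≈ 1.2568

1.2568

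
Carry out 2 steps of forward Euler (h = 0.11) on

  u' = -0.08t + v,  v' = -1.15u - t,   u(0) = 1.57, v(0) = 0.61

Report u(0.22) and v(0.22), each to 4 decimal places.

Euler on (u,v): u_{n+1} = u_n + h·u', v_{n+1} = v_n + h·v'.
0.000000: (1.570000, 0.610000); f=(0.610000, -1.805500) → (1.637100, 0.411395)
0.110000: (1.637100, 0.411395); f=(0.402595, -1.992665) → (1.681385, 0.192202)
(u(0.22), v(0.22)) ≈ (1.6814, 0.1922)

1.6814, 0.1922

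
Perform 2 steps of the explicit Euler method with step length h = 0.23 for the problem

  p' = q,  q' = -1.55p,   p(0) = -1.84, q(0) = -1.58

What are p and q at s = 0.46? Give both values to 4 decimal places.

Euler on (p,q): p_{n+1} = p_n + h·p', q_{n+1} = q_n + h·q'.
0.000000: (-1.840000, -1.580000); f=(-1.580000, 2.852000) → (-2.203400, -0.924040)
0.230000: (-2.203400, -0.924040); f=(-0.924040, 3.415270) → (-2.415929, -0.138528)
(p(0.46), q(0.46)) ≈ (-2.4159, -0.1385)

-2.4159, -0.1385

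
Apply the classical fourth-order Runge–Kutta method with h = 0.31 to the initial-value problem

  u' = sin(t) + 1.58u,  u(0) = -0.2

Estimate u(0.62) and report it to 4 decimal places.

RK4: k1 = f(t_n, u_n); k2 = f(t_n + h/2, u_n + (h/2)·k1); k3 = f(t_n + h/2, u_n + (h/2)·k2); k4 = f(t_n + h, u_n + h·k3); u_{n+1} = u_n + (h/6)·(k1 + 2k2 + 2k3 + k4).
t=0.000000, u=-0.200000:
  k1 = f(0.000000, -0.200000) = -0.316000
  k2 = f(0.155000, -0.248980) = -0.239008
  k3 = f(0.155000, -0.237046) = -0.220153
  k4 = f(0.310000, -0.268247) = -0.118772
  u ← -0.200000 + (0.31/6)·(k1 + 2k2 + 2k3 + k4) = -0.269910
t=0.310000, u=-0.269910:
  k1 = f(0.310000, -0.269910) = -0.121399
  k2 = f(0.465000, -0.288727) = -0.007765
  k3 = f(0.465000, -0.271114) = 0.020063
  k4 = f(0.620000, -0.263690) = 0.164405
  u ← -0.269910 + (0.31/6)·(k1 + 2k2 + 2k3 + k4) = -0.266417
u(0.62) ≈ -0.2664

-0.2664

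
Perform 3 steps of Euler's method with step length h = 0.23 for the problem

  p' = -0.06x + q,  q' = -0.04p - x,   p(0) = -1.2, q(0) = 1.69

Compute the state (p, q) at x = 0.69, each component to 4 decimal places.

Euler on (p,q): p_{n+1} = p_n + h·p', q_{n+1} = q_n + h·q'.
0.000000: (-1.200000, 1.690000); f=(1.690000, 0.048000) → (-0.811300, 1.701040)
0.230000: (-0.811300, 1.701040); f=(1.687240, -0.197548) → (-0.423235, 1.655604)
0.460000: (-0.423235, 1.655604); f=(1.628004, -0.443071) → (-0.048794, 1.553698)
(p(0.69), q(0.69)) ≈ (-0.0488, 1.5537)

-0.0488, 1.5537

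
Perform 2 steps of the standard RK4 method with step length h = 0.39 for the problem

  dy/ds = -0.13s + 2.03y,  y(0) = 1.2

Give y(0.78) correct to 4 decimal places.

RK4: k1 = f(s_n, y_n); k2 = f(s_n + h/2, y_n + (h/2)·k1); k3 = f(s_n + h/2, y_n + (h/2)·k2); k4 = f(s_n + h, y_n + h·k3); y_{n+1} = y_n + (h/6)·(k1 + 2k2 + 2k3 + k4).
s=0.000000, y=1.200000:
  k1 = f(0.000000, 1.200000) = 2.436000
  k2 = f(0.195000, 1.675020) = 3.374941
  k3 = f(0.195000, 1.858113) = 3.746620
  k4 = f(0.390000, 2.661182) = 5.351499
  y ← 1.200000 + (0.39/6)·(k1 + 2k2 + 2k3 + k4) = 2.631990
s=0.390000, y=2.631990:
  k1 = f(0.390000, 2.631990) = 5.292240
  k2 = f(0.585000, 3.663977) = 7.361824
  k3 = f(0.585000, 4.067546) = 8.181068
  k4 = f(0.780000, 5.822607) = 11.718492
  y ← 2.631990 + (0.39/6)·(k1 + 2k2 + 2k3 + k4) = 5.758264
y(0.78) ≈ 5.7583

5.7583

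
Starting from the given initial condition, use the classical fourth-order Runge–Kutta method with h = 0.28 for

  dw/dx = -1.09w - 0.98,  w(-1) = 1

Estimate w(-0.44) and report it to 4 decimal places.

RK4: k1 = f(x_n, w_n); k2 = f(x_n + h/2, w_n + (h/2)·k1); k3 = f(x_n + h/2, w_n + (h/2)·k2); k4 = f(x_n + h, w_n + h·k3); w_{n+1} = w_n + (h/6)·(k1 + 2k2 + 2k3 + k4).
x=-1.000000, w=1.000000:
  k1 = f(-1.000000, 1.000000) = -2.070000
  k2 = f(-0.860000, 0.710200) = -1.754118
  k3 = f(-0.860000, 0.754423) = -1.802322
  k4 = f(-0.720000, 0.495350) = -1.519931
  w ← 1.000000 + (0.28/6)·(k1 + 2k2 + 2k3 + k4) = 0.500536
x=-0.720000, w=0.500536:
  k1 = f(-0.720000, 0.500536) = -1.525584
  k2 = f(-0.580000, 0.286954) = -1.292780
  k3 = f(-0.580000, 0.319546) = -1.328306
  k4 = f(-0.440000, 0.128610) = -1.120185
  w ← 0.500536 + (0.28/6)·(k1 + 2k2 + 2k3 + k4) = 0.132432
w(-0.44) ≈ 0.1324

0.1324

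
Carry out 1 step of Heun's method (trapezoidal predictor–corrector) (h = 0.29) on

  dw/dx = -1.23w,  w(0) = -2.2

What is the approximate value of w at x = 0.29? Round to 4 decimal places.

-1.5552

Heun: k1 = f(x_n, w_n); k2 = f(x_n + h, w_n + h·k1); w_{n+1} = w_n + (h/2)·(k1 + k2).
x=0.000000, w=-2.200000:
  k1 = f(0.000000, -2.200000) = 2.706000
  k2 = f(0.290000, -1.415260) = 1.740770
  w ← -2.200000 + (0.29/2)·(2.706000 + 1.740770) = -1.555218
w(0.29) ≈ -1.5552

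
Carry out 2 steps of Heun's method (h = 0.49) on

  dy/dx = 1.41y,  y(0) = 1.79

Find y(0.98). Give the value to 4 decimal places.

6.6646

Heun: k1 = f(x_n, y_n); k2 = f(x_n + h, y_n + h·k1); y_{n+1} = y_n + (h/2)·(k1 + k2).
x=0.000000, y=1.790000:
  k1 = f(0.000000, 1.790000) = 2.523900
  k2 = f(0.490000, 3.026711) = 4.267663
  y ← 1.790000 + (0.49/2)·(2.523900 + 4.267663) = 3.453933
x=0.490000, y=3.453933:
  k1 = f(0.490000, 3.453933) = 4.870045
  k2 = f(0.980000, 5.840255) = 8.234760
  y ← 3.453933 + (0.49/2)·(4.870045 + 8.234760) = 6.664610
y(0.98) ≈ 6.6646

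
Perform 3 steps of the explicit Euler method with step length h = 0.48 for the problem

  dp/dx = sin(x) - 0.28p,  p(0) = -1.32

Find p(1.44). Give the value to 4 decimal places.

-0.2710

Euler: p_{n+1} = p_n + h·f(x_n, p_n).
x=0.000000, p=-1.320000: f=0.369600 → p ← -1.320000 + 0.48·0.369600 = -1.142592
x=0.480000, p=-1.142592: f=0.781705 → p ← -1.142592 + 0.48·0.781705 = -0.767374
x=0.960000, p=-0.767374: f=1.034056 → p ← -0.767374 + 0.48·1.034056 = -0.271027
p(1.44) ≈ -0.2710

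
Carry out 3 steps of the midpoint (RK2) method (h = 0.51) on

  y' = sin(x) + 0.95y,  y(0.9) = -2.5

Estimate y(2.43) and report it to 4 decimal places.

-7.2860

Midpoint: k1 = f(x_n, y_n); k2 = f(x_n + h/2, y_n + (h/2)·k1); y_{n+1} = y_n + h·k2.
x=0.900000, y=-2.500000:
  k1 = f(0.900000, -2.500000) = -1.591673
  k2 = f(1.155000, -2.905877) = -1.845788
  y ← -2.500000 + 0.51·(-1.845788) = -3.441352
x=1.410000, y=-3.441352:
  k1 = f(1.410000, -3.441352) = -2.282184
  k2 = f(1.665000, -4.023309) = -2.826577
  y ← -3.441352 + 0.51·(-2.826577) = -4.882906
x=1.920000, y=-4.882906:
  k1 = f(1.920000, -4.882906) = -3.699115
  k2 = f(2.175000, -5.826181) = -4.711917
  y ← -4.882906 + 0.51·(-4.711917) = -7.285984
y(2.43) ≈ -7.2860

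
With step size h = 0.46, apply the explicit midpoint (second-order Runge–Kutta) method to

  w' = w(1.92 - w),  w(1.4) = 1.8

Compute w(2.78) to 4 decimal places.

Midpoint: k1 = f(t_n, w_n); k2 = f(t_n + h/2, w_n + (h/2)·k1); w_{n+1} = w_n + h·k2.
t=1.400000, w=1.800000:
  k1 = f(1.400000, 1.800000) = 0.216000
  k2 = f(1.630000, 1.849680) = 0.130069
  w ← 1.800000 + 0.46·0.130069 = 1.859832
t=1.860000, w=1.859832:
  k1 = f(1.860000, 1.859832) = 0.111902
  k2 = f(2.090000, 1.885570) = 0.064921
  w ← 1.859832 + 0.46·0.064921 = 1.889696
t=2.320000, w=1.889696:
  k1 = f(2.320000, 1.889696) = 0.057266
  k2 = f(2.550000, 1.902867) = 0.032602
  w ← 1.889696 + 0.46·0.032602 = 1.904693
w(2.78) ≈ 1.9047

1.9047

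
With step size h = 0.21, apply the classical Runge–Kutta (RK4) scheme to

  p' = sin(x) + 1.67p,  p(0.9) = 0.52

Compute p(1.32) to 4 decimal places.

RK4: k1 = f(x_n, p_n); k2 = f(x_n + h/2, p_n + (h/2)·k1); k3 = f(x_n + h/2, p_n + (h/2)·k2); k4 = f(x_n + h, p_n + h·k3); p_{n+1} = p_n + (h/6)·(k1 + 2k2 + 2k3 + k4).
x=0.900000, p=0.520000:
  k1 = f(0.900000, 0.520000) = 1.651727
  k2 = f(1.005000, 0.693431) = 2.002192
  k3 = f(1.005000, 0.730230) = 2.063646
  k4 = f(1.110000, 0.953366) = 2.487819
  p ← 0.520000 + (0.21/6)·(k1 + 2k2 + 2k3 + k4) = 0.949493
x=1.110000, p=0.949493:
  k1 = f(1.110000, 0.949493) = 2.481352
  k2 = f(1.215000, 1.210035) = 2.958127
  k3 = f(1.215000, 1.260096) = 3.041730
  k4 = f(1.320000, 1.588256) = 3.621103
  p ← 0.949493 + (0.21/6)·(k1 + 2k2 + 2k3 + k4) = 1.583069
p(1.32) ≈ 1.5831

1.5831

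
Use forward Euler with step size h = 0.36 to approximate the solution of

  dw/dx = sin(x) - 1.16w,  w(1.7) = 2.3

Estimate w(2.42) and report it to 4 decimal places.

Euler: w_{n+1} = w_n + h·f(x_n, w_n).
x=1.700000, w=2.300000: f=-1.676335 → w ← 2.300000 + 0.36·(-1.676335) = 1.696519
x=2.060000, w=1.696519: f=-1.085255 → w ← 1.696519 + 0.36·(-1.085255) = 1.305828
w(2.42) ≈ 1.3058

1.3058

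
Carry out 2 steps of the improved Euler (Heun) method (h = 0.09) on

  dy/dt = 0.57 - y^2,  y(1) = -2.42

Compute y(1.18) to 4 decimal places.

-4.0066

Heun: k1 = f(t_n, y_n); k2 = f(t_n + h, y_n + h·k1); y_{n+1} = y_n + (h/2)·(k1 + k2).
t=1.000000, y=-2.420000:
  k1 = f(1.000000, -2.420000) = -5.286400
  k2 = f(1.090000, -2.895776) = -7.815519
  y ← -2.420000 + (0.09/2)·(-5.286400 + (-7.815519)) = -3.009586
t=1.090000, y=-3.009586:
  k1 = f(1.090000, -3.009586) = -8.487610
  k2 = f(1.180000, -3.773471) = -13.669085
  y ← -3.009586 + (0.09/2)·(-8.487610 + (-13.669085)) = -4.006638
y(1.18) ≈ -4.0066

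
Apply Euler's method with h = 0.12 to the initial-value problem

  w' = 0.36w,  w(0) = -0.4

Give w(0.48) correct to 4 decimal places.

-0.4737

Euler: w_{n+1} = w_n + h·f(x_n, w_n).
x=0.000000, w=-0.400000: f=-0.144000 → w ← -0.400000 + 0.12·(-0.144000) = -0.417280
x=0.120000, w=-0.417280: f=-0.150221 → w ← -0.417280 + 0.12·(-0.150221) = -0.435306
x=0.240000, w=-0.435306: f=-0.156710 → w ← -0.435306 + 0.12·(-0.156710) = -0.454112
x=0.360000, w=-0.454112: f=-0.163480 → w ← -0.454112 + 0.12·(-0.163480) = -0.473729
w(0.48) ≈ -0.4737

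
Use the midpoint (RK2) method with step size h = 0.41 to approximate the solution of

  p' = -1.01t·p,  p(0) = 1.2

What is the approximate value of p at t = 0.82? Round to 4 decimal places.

0.8422

Midpoint: k1 = f(t_n, p_n); k2 = f(t_n + h/2, p_n + (h/2)·k1); p_{n+1} = p_n + h·k2.
t=0.000000, p=1.200000:
  k1 = f(0.000000, 1.200000) = 0.000000
  k2 = f(0.205000, 1.200000) = -0.248460
  p ← 1.200000 + 0.41·(-0.248460) = 1.098131
t=0.410000, p=1.098131:
  k1 = f(0.410000, 1.098131) = -0.454736
  k2 = f(0.615000, 1.004910) = -0.624200
  p ← 1.098131 + 0.41·(-0.624200) = 0.842209
p(0.82) ≈ 0.8422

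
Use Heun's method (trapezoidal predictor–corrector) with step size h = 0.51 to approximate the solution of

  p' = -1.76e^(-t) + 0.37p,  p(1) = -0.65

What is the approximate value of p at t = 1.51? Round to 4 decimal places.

Heun: k1 = f(t_n, p_n); k2 = f(t_n + h, p_n + h·k1); p_{n+1} = p_n + (h/2)·(k1 + k2).
t=1.000000, p=-0.650000:
  k1 = f(1.000000, -0.650000) = -0.887968
  k2 = f(1.510000, -1.102864) = -0.796861
  p ← -0.650000 + (0.51/2)·(-0.887968 + (-0.796861)) = -1.079631
p(1.51) ≈ -1.0796

-1.0796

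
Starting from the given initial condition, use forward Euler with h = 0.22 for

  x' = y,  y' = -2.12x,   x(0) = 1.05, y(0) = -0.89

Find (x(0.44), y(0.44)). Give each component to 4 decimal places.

0.5507, -1.7781

Euler on (x,y): x_{n+1} = x_n + h·x', y_{n+1} = y_n + h·y'.
0.000000: (1.050000, -0.890000); f=(-0.890000, -2.226000) → (0.854200, -1.379720)
0.220000: (0.854200, -1.379720); f=(-1.379720, -1.810904) → (0.550662, -1.778119)
(x(0.44), y(0.44)) ≈ (0.5507, -1.7781)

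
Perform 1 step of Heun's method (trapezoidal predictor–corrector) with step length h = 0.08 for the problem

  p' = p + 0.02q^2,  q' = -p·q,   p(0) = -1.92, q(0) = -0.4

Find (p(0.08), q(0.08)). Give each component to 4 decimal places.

Heun on (p,q): k1 = f(t_n, state_n); k2 = f(t_n + h, state_n + h·k1); state_{n+1} = state_n + (h/2)·(k1 + k2).
0.000000: (-1.920000, -0.400000)
  k1 = (-1.916800, -0.768000)
  predictor → (-2.073344, -0.461440)
  k2 = (-2.069085, -0.956724)
  → (-2.079435, -0.468989)
(p(0.08), q(0.08)) ≈ (-2.0794, -0.4690)

-2.0794, -0.4690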